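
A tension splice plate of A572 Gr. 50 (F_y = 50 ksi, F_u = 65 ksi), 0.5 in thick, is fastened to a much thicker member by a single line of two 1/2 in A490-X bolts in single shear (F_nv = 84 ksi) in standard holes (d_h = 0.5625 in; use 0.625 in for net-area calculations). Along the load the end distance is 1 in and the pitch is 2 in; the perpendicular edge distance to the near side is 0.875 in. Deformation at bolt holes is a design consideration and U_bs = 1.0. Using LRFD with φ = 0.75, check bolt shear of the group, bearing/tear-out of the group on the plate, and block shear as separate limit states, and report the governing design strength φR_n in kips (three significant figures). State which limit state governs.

Bolt shear: A_b = π·0.5²/4 = 0.1963 in²; R_n = 84 × 0.1963 × 2 × 1 = 32.99 kips → 0.75 × 32.99 = 24.7 kips.
Bearing: edge l_c = 0.7188, r_n = 28.03 kips; interior l_c = 1.438, r_n = 39 kips; R_n = 28.03 + 1·39 = 67.03 kips → 50.3 kips.
Block shear: A_gv = 1.5, A_nv = 1.031, A_nt = 0.2812 in²; R_n = min(0.6F_uA_nv, 0.6F_yA_gv) + U_bs·F_u·A_nt = 58.5 kips → 43.9 kips.
Bolt shear governs: 24.7 kips.

24.7 kips (bolt shear governs)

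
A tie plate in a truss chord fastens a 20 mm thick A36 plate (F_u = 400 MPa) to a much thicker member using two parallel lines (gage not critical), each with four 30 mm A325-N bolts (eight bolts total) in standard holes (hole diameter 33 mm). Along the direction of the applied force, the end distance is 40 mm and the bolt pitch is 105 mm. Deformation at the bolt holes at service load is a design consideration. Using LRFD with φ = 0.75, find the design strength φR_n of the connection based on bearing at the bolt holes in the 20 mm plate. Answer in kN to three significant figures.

2930 kN

Per bolt r_n = 1.2 l_c t F_u ≤ 2.4 d t F_u; upper limit = 2.4 × 30 × 20 × 400 / 1000 = 576 kN.
Edge bolt: l_c = 40 − 33/2 = 23.5 mm → 1.2 × 23.5 × 20 × 400 / 1000 = 225.6 → r_n = 225.6 kN.
Interior bolts: l_c = 105 − 33 = 72 mm → 1.2 × 72 × 20 × 400 / 1000 = 691.2 → r_n = 576 kN.
R_n = 2 × 225.6 + 6 × 576 = 3907 kN.
Design strength φR_n = 0.75 × 3907 = 2930 kN.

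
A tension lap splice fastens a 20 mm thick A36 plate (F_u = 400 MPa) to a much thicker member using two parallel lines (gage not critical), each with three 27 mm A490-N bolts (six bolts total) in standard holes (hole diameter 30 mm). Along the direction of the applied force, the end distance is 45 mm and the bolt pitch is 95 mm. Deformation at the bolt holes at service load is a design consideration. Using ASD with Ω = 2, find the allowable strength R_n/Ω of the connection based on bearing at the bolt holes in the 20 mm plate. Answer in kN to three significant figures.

1320 kN

Per bolt r_n = 1.2 l_c t F_u ≤ 2.4 d t F_u; upper limit = 2.4 × 27 × 20 × 400 / 1000 = 518.4 kN.
Edge bolt: l_c = 45 − 30/2 = 30 mm → 1.2 × 30 × 20 × 400 / 1000 = 288 → r_n = 288 kN.
Interior bolts: l_c = 95 − 30 = 65 mm → 1.2 × 65 × 20 × 400 / 1000 = 624 → r_n = 518.4 kN.
R_n = 2 × 288 + 4 × 518.4 = 2650 kN.
Allowable strength R_n/Ω = 2650 / 2 = 1320 kN.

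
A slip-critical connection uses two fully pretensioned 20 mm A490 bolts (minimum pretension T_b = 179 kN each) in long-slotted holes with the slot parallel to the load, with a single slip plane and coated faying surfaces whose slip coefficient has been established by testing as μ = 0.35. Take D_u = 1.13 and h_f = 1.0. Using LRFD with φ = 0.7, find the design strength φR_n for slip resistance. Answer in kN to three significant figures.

R_n = μ · D_u · h_f · T_b · n_s · n_b = 0.35 × 1.13 × 1.0 × 179 × 1 × 2 = 141.6 kN.
Design strength φR_n = 0.7 × 141.6 = 99.1 kN.

99.1 kN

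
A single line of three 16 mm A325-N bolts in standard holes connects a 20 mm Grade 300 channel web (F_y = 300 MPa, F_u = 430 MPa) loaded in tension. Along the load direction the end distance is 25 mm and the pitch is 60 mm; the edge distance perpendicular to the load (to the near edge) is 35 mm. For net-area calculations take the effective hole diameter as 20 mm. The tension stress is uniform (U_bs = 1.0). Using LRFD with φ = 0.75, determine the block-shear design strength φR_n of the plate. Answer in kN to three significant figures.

529 kN

Shear plane L_v = 25 + 2·60 = 145 mm; A_gv = 145 × 20 = 2900 mm².
A_nv = (145 − 2.5·20) × 20 = 1900 mm².
A_nt = (35 − 0.5·20) × 20 = 500 mm².
0.6 F_u A_nv = 490.2 kN; 0.6 F_y A_gv = 522 kN → shear rupture governs the shear term.
R_n = 490.2 + 1.0 × 430 × 500 / 1000 = 705.2 kN.
Design strength φR_n = 0.75 × 705.2 = 529 kN.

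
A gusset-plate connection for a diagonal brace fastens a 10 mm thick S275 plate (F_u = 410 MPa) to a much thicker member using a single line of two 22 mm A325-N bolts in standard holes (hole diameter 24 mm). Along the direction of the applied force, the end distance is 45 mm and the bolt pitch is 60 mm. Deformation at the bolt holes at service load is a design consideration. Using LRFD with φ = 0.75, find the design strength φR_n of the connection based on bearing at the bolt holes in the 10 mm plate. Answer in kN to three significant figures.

255 kN

Per bolt r_n = 1.2 l_c t F_u ≤ 2.4 d t F_u; upper limit = 2.4 × 22 × 10 × 410 / 1000 = 216.5 kN.
Edge bolt: l_c = 45 − 24/2 = 33 mm → 1.2 × 33 × 10 × 410 / 1000 = 162.4 → r_n = 162.4 kN.
Interior bolts: l_c = 60 − 24 = 36 mm → 1.2 × 36 × 10 × 410 / 1000 = 177.1 → r_n = 177.1 kN.
R_n = 1 × 162.4 + 1 × 177.1 = 339.5 kN.
Design strength φR_n = 0.75 × 339.5 = 255 kN.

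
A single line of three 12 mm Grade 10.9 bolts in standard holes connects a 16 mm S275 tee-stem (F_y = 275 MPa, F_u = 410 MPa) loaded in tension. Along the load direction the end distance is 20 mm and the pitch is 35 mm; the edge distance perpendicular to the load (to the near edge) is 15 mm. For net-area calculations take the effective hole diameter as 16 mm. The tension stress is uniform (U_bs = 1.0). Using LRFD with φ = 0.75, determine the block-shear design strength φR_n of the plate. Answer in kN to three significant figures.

Shear plane L_v = 20 + 2·35 = 90 mm; A_gv = 90 × 16 = 1440 mm².
A_nv = (90 − 2.5·16) × 16 = 800 mm².
A_nt = (15 − 0.5·16) × 16 = 112 mm².
0.6 F_u A_nv = 196.8 kN; 0.6 F_y A_gv = 237.6 kN → shear rupture governs the shear term.
R_n = 196.8 + 1.0 × 410 × 112 / 1000 = 242.7 kN.
Design strength φR_n = 0.75 × 242.7 = 182 kN.

182 kN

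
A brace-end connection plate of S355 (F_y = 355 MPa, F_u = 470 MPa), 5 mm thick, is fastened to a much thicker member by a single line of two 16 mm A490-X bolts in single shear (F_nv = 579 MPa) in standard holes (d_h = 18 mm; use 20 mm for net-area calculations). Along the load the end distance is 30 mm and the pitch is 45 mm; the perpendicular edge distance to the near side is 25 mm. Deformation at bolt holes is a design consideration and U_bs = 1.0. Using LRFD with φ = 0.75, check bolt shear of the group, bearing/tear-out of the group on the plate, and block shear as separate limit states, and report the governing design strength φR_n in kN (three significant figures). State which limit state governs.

74 kN (block shear governs)

Bolt shear: A_b = π·16²/4 = 201.1 mm²; R_n = 579 × 201.1 × 2 × 1 / 1000 = 232.8 kN → 0.75 × 232.8 = 175 kN.
Bearing: edge l_c = 21, r_n = 59.22 kN; interior l_c = 27, r_n = 76.14 kN; R_n = 59.22 + 1·76.14 = 135.4 kN → 102 kN.
Block shear: A_gv = 375, A_nv = 225, A_nt = 75 mm²; R_n = min(0.6F_uA_nv, 0.6F_yA_gv) + U_bs·F_u·A_nt = 98.7 kN → 74 kN.
Block shear governs: 74 kN.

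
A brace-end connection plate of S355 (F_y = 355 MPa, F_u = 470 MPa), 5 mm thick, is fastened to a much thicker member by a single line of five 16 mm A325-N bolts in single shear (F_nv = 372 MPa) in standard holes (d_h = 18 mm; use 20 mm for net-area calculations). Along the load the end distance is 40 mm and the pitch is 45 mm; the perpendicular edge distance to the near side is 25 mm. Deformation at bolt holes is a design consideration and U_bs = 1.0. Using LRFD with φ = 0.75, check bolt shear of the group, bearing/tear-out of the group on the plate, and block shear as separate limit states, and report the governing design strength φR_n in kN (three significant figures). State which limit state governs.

Bolt shear: A_b = π·16²/4 = 201.1 mm²; R_n = 372 × 201.1 × 5 × 1 / 1000 = 374 kN → 0.75 × 374 = 280 kN.
Bearing: edge l_c = 31, r_n = 87.42 kN; interior l_c = 27, r_n = 76.14 kN; R_n = 87.42 + 4·76.14 = 392 kN → 294 kN.
Block shear: A_gv = 1100, A_nv = 650, A_nt = 75 mm²; R_n = min(0.6F_uA_nv, 0.6F_yA_gv) + U_bs·F_u·A_nt = 218.6 kN → 164 kN.
Block shear governs: 164 kN.

164 kN (block shear governs)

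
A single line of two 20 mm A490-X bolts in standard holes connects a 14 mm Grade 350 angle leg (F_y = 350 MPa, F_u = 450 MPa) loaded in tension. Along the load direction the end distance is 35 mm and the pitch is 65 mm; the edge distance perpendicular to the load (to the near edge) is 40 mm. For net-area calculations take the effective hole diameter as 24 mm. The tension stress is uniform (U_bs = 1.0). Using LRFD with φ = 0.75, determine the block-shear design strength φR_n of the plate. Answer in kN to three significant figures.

314 kN

Shear plane L_v = 35 + 1·65 = 100 mm; A_gv = 100 × 14 = 1400 mm².
A_nv = (100 − 1.5·24) × 14 = 896 mm².
A_nt = (40 − 0.5·24) × 14 = 392 mm².
0.6 F_u A_nv = 241.9 kN; 0.6 F_y A_gv = 294 kN → shear rupture governs the shear term.
R_n = 241.9 + 1.0 × 450 × 392 / 1000 = 418.3 kN.
Design strength φR_n = 0.75 × 418.3 = 314 kN.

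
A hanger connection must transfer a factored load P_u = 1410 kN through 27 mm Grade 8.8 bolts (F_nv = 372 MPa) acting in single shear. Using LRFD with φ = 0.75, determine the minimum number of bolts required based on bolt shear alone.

9 bolts

A_b = π·27²/4 = 572.6 mm².
Per-bolt design strength φR_n = 0.75 × 372 × 572.6 × 1 / 1000 = 159.7 kN.
n ≥ 1410 / 159.7 = 8.827 → use 9 bolts.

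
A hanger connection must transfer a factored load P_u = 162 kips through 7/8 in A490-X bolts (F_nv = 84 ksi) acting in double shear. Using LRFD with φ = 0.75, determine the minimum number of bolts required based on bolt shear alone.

A_b = π·0.875²/4 = 0.6013 in².
Per-bolt design strength φR_n = 0.75 × 84 × 0.6013 × 2 = 75.77 kips.
n ≥ 162 / 75.77 = 2.138 → use 3 bolts.

3 bolts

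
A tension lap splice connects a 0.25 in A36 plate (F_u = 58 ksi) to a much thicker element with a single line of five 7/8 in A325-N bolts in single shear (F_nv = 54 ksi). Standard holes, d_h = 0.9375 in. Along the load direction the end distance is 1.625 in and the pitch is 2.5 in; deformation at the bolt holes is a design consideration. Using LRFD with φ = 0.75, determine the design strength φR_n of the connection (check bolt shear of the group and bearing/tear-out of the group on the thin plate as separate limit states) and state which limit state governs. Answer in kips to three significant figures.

Bolt shear: A_b = π·0.875²/4 = 0.6013 in²; R_n = 54 × 0.6013 × 5 × 1 = 162.4 kips → 0.75 × 162.4 = 122 kips.
Bearing (1.2 l_c t F_u ≤ 2.4 d t F_u): upper limit = 2.4·0.875·0.25·58 = 30.45 kips.
  Edge l_c = 1.625 − 0.9375/2 = 1.156 → r_n = 20.12 kips; interior l_c = 2.5 − 0.9375 = 1.562 → r_n = 27.19 kips.
  R_n,bearing = 1·20.12 + 4·27.19 = 128.9 kips → 0.75 × 128.9 = 96.7 kips.
Bearing governs: 96.7 kips.

96.7 kips (bearing governs)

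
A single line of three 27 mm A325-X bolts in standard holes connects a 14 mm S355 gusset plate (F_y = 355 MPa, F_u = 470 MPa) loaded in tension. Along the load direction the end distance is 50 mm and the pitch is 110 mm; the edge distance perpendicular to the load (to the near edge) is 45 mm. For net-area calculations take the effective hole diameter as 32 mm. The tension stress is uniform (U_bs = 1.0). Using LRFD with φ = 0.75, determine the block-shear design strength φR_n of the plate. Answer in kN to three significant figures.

706 kN

Shear plane L_v = 50 + 2·110 = 270 mm; A_gv = 270 × 14 = 3780 mm².
A_nv = (270 − 2.5·32) × 14 = 2660 mm².
A_nt = (45 − 0.5·32) × 14 = 406 mm².
0.6 F_u A_nv = 750.1 kN; 0.6 F_y A_gv = 805.1 kN → shear rupture governs the shear term.
R_n = 750.1 + 1.0 × 470 × 406 / 1000 = 940.9 kN.
Design strength φR_n = 0.75 × 940.9 = 706 kN.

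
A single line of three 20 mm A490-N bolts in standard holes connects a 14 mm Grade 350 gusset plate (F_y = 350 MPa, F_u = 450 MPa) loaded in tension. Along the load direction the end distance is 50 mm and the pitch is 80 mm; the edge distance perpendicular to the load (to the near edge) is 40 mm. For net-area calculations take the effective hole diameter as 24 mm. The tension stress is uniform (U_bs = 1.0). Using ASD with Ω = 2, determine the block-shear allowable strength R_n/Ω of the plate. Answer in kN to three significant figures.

372 kN

Shear plane L_v = 50 + 2·80 = 210 mm; A_gv = 210 × 14 = 2940 mm².
A_nv = (210 − 2.5·24) × 14 = 2100 mm².
A_nt = (40 − 0.5·24) × 14 = 392 mm².
0.6 F_u A_nv = 567 kN; 0.6 F_y A_gv = 617.4 kN → shear rupture governs the shear term.
R_n = 567 + 1.0 × 450 × 392 / 1000 = 743.4 kN.
Allowable strength R_n/Ω = 743.4 / 2 = 372 kN.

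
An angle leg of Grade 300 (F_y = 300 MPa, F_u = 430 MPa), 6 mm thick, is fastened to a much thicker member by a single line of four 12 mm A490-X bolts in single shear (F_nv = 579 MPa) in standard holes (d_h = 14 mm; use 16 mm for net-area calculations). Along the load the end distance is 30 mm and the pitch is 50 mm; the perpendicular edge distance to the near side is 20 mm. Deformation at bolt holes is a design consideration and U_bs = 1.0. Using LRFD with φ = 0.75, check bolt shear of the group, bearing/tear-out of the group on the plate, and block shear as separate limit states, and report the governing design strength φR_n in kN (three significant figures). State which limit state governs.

Bolt shear: A_b = π·12²/4 = 113.1 mm²; R_n = 579 × 113.1 × 4 × 1 / 1000 = 261.9 kN → 0.75 × 261.9 = 196 kN.
Bearing: edge l_c = 23, r_n = 71.21 kN; interior l_c = 36, r_n = 74.3 kN; R_n = 71.21 + 3·74.3 = 294.1 kN → 221 kN.
Block shear: A_gv = 1080, A_nv = 744, A_nt = 72 mm²; R_n = min(0.6F_uA_nv, 0.6F_yA_gv) + U_bs·F_u·A_nt = 222.9 kN → 167 kN.
Block shear governs: 167 kN.

167 kN (block shear governs)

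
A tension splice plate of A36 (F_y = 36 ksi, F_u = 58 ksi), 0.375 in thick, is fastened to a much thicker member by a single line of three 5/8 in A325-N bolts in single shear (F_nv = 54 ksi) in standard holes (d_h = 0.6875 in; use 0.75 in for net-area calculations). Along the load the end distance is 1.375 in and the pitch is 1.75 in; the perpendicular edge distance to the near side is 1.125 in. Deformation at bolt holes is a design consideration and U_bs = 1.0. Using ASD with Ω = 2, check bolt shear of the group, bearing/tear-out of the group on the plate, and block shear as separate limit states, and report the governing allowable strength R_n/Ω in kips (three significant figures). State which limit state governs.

Bolt shear: A_b = π·0.625²/4 = 0.3068 in²; R_n = 54 × 0.3068 × 3 × 1 = 49.7 kips → 49.7 / 2 = 24.9 kips.
Bearing: edge l_c = 1.031, r_n = 26.92 kips; interior l_c = 1.062, r_n = 27.73 kips; R_n = 26.92 + 2·27.73 = 82.38 kips → 41.2 kips.
Block shear: A_gv = 1.828, A_nv = 1.125, A_nt = 0.2812 in²; R_n = min(0.6F_uA_nv, 0.6F_yA_gv) + U_bs·F_u·A_nt = 55.46 kips → 27.7 kips.
Bolt shear governs: 24.9 kips.

24.9 kips (bolt shear governs)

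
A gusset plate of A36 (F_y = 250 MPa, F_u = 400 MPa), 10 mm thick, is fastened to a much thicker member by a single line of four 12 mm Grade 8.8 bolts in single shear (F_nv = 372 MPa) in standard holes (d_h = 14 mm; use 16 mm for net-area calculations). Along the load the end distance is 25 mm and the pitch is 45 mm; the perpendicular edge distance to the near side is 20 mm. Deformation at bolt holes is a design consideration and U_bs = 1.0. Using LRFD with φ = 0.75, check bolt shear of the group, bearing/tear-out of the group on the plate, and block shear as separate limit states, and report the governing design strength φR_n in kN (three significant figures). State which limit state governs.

126 kN (bolt shear governs)

Bolt shear: A_b = π·12²/4 = 113.1 mm²; R_n = 372 × 113.1 × 4 × 1 / 1000 = 168.3 kN → 0.75 × 168.3 = 126 kN.
Bearing: edge l_c = 18, r_n = 86.4 kN; interior l_c = 31, r_n = 115.2 kN; R_n = 86.4 + 3·115.2 = 432 kN → 324 kN.
Block shear: A_gv = 1600, A_nv = 1040, A_nt = 120 mm²; R_n = min(0.6F_uA_nv, 0.6F_yA_gv) + U_bs·F_u·A_nt = 288 kN → 216 kN.
Bolt shear governs: 126 kN.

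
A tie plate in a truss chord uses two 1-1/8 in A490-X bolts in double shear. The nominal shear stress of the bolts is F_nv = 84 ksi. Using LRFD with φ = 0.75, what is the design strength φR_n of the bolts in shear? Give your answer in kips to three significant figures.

A_b = π × 1.125² / 4 = 0.994 in².
R_n = F_nv · A_b · n · n_s = 84 × 0.994 × 2 × 2 = 334 kips.
Design strength φR_n = 0.75 × 334 = 250 kips.

250 kips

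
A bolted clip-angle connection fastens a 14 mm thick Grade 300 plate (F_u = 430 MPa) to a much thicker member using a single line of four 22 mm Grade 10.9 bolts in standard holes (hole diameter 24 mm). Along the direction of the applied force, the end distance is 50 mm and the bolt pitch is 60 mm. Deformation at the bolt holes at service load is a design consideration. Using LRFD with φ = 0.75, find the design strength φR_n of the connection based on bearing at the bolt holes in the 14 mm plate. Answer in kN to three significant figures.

791 kN

Per bolt r_n = 1.2 l_c t F_u ≤ 2.4 d t F_u; upper limit = 2.4 × 22 × 14 × 430 / 1000 = 317.9 kN.
Edge bolt: l_c = 50 − 24/2 = 38 mm → 1.2 × 38 × 14 × 430 / 1000 = 274.5 → r_n = 274.5 kN.
Interior bolts: l_c = 60 − 24 = 36 mm → 1.2 × 36 × 14 × 430 / 1000 = 260.1 → r_n = 260.1 kN.
R_n = 1 × 274.5 + 3 × 260.1 = 1055 kN.
Design strength φR_n = 0.75 × 1055 = 791 kN.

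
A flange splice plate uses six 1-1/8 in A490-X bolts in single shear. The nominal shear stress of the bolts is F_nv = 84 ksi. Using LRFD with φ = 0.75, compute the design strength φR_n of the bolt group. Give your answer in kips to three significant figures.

376 kips

A_b = π × 1.125² / 4 = 0.994 in².
R_n = F_nv · A_b · n · n_s = 84 × 0.994 × 6 × 1 = 501 kips.
Design strength φR_n = 0.75 × 501 = 376 kips.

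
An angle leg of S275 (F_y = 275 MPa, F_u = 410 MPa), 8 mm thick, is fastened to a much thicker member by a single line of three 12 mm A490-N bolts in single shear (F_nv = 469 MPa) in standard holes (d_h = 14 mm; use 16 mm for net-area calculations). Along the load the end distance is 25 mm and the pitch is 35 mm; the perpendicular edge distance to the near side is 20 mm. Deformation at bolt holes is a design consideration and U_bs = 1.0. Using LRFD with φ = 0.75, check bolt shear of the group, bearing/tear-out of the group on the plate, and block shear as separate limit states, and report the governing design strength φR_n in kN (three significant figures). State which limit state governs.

Bolt shear: A_b = π·12²/4 = 113.1 mm²; R_n = 469 × 113.1 × 3 × 1 / 1000 = 159.1 kN → 0.75 × 159.1 = 119 kN.
Bearing: edge l_c = 18, r_n = 70.85 kN; interior l_c = 21, r_n = 82.66 kN; R_n = 70.85 + 2·82.66 = 236.2 kN → 177 kN.
Block shear: A_gv = 760, A_nv = 440, A_nt = 96 mm²; R_n = min(0.6F_uA_nv, 0.6F_yA_gv) + U_bs·F_u·A_nt = 147.6 kN → 111 kN.
Block shear governs: 111 kN.

111 kN (block shear governs)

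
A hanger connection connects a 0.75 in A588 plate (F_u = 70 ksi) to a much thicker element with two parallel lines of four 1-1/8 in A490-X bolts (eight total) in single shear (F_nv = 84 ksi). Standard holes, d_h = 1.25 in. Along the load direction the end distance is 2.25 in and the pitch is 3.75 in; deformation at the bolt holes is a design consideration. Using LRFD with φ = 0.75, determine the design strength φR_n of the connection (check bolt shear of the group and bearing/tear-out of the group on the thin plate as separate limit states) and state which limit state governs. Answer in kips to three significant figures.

Bolt shear: A_b = π·1.125²/4 = 0.994 in²; R_n = 84 × 0.994 × 8 × 1 = 668 kips → 0.75 × 668 = 501 kips.
Bearing (1.2 l_c t F_u ≤ 2.4 d t F_u): upper limit = 2.4·1.125·0.75·70 = 141.8 kips.
  Edge l_c = 2.25 − 1.25/2 = 1.625 → r_n = 102.4 kips; interior l_c = 3.75 − 1.25 = 2.5 → r_n = 141.8 kips.
  R_n,bearing = 2·102.4 + 6·141.8 = 1055 kips → 0.75 × 1055 = 791 kips.
Bolt shear governs: 501 kips.

501 kips (bolt shear governs)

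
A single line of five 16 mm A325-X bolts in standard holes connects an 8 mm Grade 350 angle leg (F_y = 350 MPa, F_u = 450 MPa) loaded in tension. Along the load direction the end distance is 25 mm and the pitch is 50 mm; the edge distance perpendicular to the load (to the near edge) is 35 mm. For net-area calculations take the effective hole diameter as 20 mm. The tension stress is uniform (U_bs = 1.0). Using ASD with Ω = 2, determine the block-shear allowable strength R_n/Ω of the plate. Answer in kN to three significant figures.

Shear plane L_v = 25 + 4·50 = 225 mm; A_gv = 225 × 8 = 1800 mm².
A_nv = (225 − 4.5·20) × 8 = 1080 mm².
A_nt = (35 − 0.5·20) × 8 = 200 mm².
0.6 F_u A_nv = 291.6 kN; 0.6 F_y A_gv = 378 kN → shear rupture governs the shear term.
R_n = 291.6 + 1.0 × 450 × 200 / 1000 = 381.6 kN.
Allowable strength R_n/Ω = 381.6 / 2 = 191 kN.

191 kN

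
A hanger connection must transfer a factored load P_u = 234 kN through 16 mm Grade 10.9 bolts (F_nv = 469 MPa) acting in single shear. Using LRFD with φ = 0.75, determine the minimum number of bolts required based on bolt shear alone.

4 bolts

A_b = π·16²/4 = 201.1 mm².
Per-bolt design strength φR_n = 0.75 × 469 × 201.1 × 1 / 1000 = 70.72 kN.
n ≥ 234 / 70.72 = 3.309 → use 4 bolts.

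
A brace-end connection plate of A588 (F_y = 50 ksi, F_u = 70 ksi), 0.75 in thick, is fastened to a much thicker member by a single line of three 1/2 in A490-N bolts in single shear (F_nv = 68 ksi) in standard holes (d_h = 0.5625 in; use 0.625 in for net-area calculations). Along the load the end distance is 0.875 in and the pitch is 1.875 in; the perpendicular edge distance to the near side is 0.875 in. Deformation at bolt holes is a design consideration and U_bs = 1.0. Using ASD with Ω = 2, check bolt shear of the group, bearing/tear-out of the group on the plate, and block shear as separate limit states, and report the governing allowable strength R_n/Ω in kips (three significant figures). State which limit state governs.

Bolt shear: A_b = π·0.5²/4 = 0.1963 in²; R_n = 68 × 0.1963 × 3 × 1 = 40.06 kips → 40.06 / 2 = 20 kips.
Bearing: edge l_c = 0.5938, r_n = 37.41 kips; interior l_c = 1.312, r_n = 63 kips; R_n = 37.41 + 2·63 = 163.4 kips → 81.7 kips.
Block shear: A_gv = 3.469, A_nv = 2.297, A_nt = 0.4219 in²; R_n = min(0.6F_uA_nv, 0.6F_yA_gv) + U_bs·F_u·A_nt = 126 kips → 63 kips.
Bolt shear governs: 20 kips.

20 kips (bolt shear governs)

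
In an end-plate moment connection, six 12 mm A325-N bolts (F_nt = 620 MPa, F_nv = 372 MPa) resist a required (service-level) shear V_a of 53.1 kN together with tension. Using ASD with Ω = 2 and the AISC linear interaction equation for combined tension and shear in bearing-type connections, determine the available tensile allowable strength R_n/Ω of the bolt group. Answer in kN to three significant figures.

185 kN

A_b = π·12²/4 = 113.1 mm²; f_rv = 53.1 × 1000 / (6 × 113.1) = 78.25 MPa.
F'_nt = 1.3 F_nt − (Ω F_nt / F_nv) f_rv = 1.3·620 − (2·620/372)·78.25 = 545.2 MPa, capped at F_nt → F'_nt = 545.2 MPa.
R_n = F'_nt · A_b · n = 545.2 × 113.1 × 6 / 1000 = 369.9 kN.
Allowable strength R_n/Ω = 369.9 / 2 = 185 kN.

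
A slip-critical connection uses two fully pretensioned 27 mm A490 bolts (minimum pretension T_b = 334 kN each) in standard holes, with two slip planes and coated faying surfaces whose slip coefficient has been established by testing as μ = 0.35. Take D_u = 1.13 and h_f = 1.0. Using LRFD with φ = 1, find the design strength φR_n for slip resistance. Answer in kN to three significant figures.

R_n = μ · D_u · h_f · T_b · n_s · n_b = 0.35 × 1.13 × 1.0 × 334 × 2 × 2 = 528.4 kN.
Design strength φR_n = 1 × 528.4 = 528 kN.

528 kN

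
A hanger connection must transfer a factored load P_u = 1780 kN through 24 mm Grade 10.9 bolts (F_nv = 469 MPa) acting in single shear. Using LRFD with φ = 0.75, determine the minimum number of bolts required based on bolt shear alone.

A_b = π·24²/4 = 452.4 mm².
Per-bolt design strength φR_n = 0.75 × 469 × 452.4 × 1 / 1000 = 159.1 kN.
n ≥ 1780 / 159.1 = 11.19 → use 12 bolts.

12 bolts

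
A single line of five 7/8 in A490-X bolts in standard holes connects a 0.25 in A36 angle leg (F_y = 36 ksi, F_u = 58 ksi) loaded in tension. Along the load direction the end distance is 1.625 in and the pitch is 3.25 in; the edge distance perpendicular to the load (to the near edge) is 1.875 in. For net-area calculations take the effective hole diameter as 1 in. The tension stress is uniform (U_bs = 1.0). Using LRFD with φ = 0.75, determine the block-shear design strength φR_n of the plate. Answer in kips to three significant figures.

Shear plane L_v = 1.625 + 4·3.25 = 14.62 in; A_gv = 14.62 × 0.25 = 3.656 in².
A_nv = (14.62 − 4.5·1) × 0.25 = 2.531 in².
A_nt = (1.875 − 0.5·1) × 0.25 = 0.3438 in².
0.6 F_u A_nv = 88.09 kips; 0.6 F_y A_gv = 78.97 kips → shear yielding governs the shear term.
R_n = 78.97 + 1.0 × 58 × 0.3438 = 98.91 kips.
Design strength φR_n = 0.75 × 98.91 = 74.2 kips.

74.2 kips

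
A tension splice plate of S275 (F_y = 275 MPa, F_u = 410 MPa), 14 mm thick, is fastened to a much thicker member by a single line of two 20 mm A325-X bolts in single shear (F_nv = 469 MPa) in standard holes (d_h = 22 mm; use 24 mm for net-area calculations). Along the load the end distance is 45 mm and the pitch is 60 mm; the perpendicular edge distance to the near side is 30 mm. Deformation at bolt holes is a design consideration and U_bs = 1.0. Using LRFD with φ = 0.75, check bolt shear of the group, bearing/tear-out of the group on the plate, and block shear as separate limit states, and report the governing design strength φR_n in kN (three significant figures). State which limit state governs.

Bolt shear: A_b = π·20²/4 = 314.2 mm²; R_n = 469 × 314.2 × 2 × 1 / 1000 = 294.7 kN → 0.75 × 294.7 = 221 kN.
Bearing: edge l_c = 34, r_n = 234.2 kN; interior l_c = 38, r_n = 261.7 kN; R_n = 234.2 + 1·261.7 = 495.9 kN → 372 kN.
Block shear: A_gv = 1470, A_nv = 966, A_nt = 252 mm²; R_n = min(0.6F_uA_nv, 0.6F_yA_gv) + U_bs·F_u·A_nt = 341 kN → 256 kN.
Bolt shear governs: 221 kN.

221 kN (bolt shear governs)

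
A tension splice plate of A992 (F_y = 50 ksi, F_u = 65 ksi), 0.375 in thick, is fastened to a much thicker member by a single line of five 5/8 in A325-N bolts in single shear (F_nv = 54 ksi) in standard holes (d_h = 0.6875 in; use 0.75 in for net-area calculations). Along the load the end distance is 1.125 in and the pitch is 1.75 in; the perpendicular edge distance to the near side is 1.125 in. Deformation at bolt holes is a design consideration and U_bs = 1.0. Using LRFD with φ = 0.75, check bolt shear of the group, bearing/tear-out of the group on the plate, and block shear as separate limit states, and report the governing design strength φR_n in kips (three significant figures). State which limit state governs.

62.1 kips (bolt shear governs)

Bolt shear: A_b = π·0.625²/4 = 0.3068 in²; R_n = 54 × 0.3068 × 5 × 1 = 82.83 kips → 0.75 × 82.83 = 62.1 kips.
Bearing: edge l_c = 0.7812, r_n = 22.85 kips; interior l_c = 1.062, r_n = 31.08 kips; R_n = 22.85 + 4·31.08 = 147.2 kips → 110 kips.
Block shear: A_gv = 3.047, A_nv = 1.781, A_nt = 0.2812 in²; R_n = min(0.6F_uA_nv, 0.6F_yA_gv) + U_bs·F_u·A_nt = 87.75 kips → 65.8 kips.
Bolt shear governs: 62.1 kips.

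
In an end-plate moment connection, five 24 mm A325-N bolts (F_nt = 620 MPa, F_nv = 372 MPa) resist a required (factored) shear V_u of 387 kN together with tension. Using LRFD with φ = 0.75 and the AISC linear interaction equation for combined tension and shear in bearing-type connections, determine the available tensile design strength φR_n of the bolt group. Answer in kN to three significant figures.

722 kN

A_b = π·24²/4 = 452.4 mm²; f_rv = 387 × 1000 / (5 × 452.4) = 171.1 MPa.
F'_nt = 1.3 F_nt − (F_nt / φF_nv) f_rv = 1.3·620 − (620/(0.75·372))·171.1 = 425.8 MPa, capped at F_nt → F'_nt = 425.8 MPa.
R_n = F'_nt · A_b · n = 425.8 × 452.4 × 5 / 1000 = 963.1 kN.
Design strength φR_n = 0.75 × 963.1 = 722 kN.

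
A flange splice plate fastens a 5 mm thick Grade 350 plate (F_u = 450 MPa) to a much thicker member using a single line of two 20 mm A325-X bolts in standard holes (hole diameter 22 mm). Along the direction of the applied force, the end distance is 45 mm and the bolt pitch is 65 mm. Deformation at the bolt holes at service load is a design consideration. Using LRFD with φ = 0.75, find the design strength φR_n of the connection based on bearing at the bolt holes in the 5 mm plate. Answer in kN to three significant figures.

Per bolt r_n = 1.2 l_c t F_u ≤ 2.4 d t F_u; upper limit = 2.4 × 20 × 5 × 450 / 1000 = 108 kN.
Edge bolt: l_c = 45 − 22/2 = 34 mm → 1.2 × 34 × 5 × 450 / 1000 = 91.8 → r_n = 91.8 kN.
Interior bolts: l_c = 65 − 22 = 43 mm → 1.2 × 43 × 5 × 450 / 1000 = 116.1 → r_n = 108 kN.
R_n = 1 × 91.8 + 1 × 108 = 199.8 kN.
Design strength φR_n = 0.75 × 199.8 = 150 kN.

150 kN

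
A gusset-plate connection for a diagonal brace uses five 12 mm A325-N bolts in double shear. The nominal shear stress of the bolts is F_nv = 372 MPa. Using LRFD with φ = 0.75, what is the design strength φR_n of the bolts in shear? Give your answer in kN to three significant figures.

A_b = π × 12² / 4 = 113.1 mm².
R_n = F_nv · A_b · n · n_s = 372 × 113.1 × 5 × 2 / 1000 = 420.7 kN.
Design strength φR_n = 0.75 × 420.7 = 316 kN.

316 kN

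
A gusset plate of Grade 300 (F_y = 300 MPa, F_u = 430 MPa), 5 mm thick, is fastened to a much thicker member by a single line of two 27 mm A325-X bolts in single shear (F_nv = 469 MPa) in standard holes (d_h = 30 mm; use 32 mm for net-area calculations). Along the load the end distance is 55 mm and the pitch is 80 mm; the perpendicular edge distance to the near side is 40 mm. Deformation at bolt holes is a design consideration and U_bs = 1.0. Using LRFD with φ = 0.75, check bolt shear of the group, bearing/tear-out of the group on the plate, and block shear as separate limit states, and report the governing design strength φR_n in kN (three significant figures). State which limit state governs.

Bolt shear: A_b = π·27²/4 = 572.6 mm²; R_n = 469 × 572.6 × 2 × 1 / 1000 = 537.1 kN → 0.75 × 537.1 = 403 kN.
Bearing: edge l_c = 40, r_n = 103.2 kN; interior l_c = 50, r_n = 129 kN; R_n = 103.2 + 1·129 = 232.2 kN → 174 kN.
Block shear: A_gv = 675, A_nv = 435, A_nt = 120 mm²; R_n = min(0.6F_uA_nv, 0.6F_yA_gv) + U_bs·F_u·A_nt = 163.8 kN → 123 kN.
Block shear governs: 123 kN.

123 kN (block shear governs)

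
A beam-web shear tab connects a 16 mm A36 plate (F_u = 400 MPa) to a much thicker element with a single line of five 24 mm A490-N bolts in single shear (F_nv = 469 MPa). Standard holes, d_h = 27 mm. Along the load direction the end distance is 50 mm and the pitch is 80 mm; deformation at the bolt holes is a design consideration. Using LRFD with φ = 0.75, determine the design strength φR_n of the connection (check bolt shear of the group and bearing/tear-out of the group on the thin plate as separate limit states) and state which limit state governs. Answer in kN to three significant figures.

Bolt shear: A_b = π·24²/4 = 452.4 mm²; R_n = 469 × 452.4 × 5 × 1 / 1000 = 1061 kN → 0.75 × 1061 = 796 kN.
Bearing (1.2 l_c t F_u ≤ 2.4 d t F_u): upper limit = 2.4·24·16·400 / 1000 = 368.6 kN.
  Edge l_c = 50 − 27/2 = 36.5 → r_n = 280.3 kN; interior l_c = 80 − 27 = 53 → r_n = 368.6 kN.
  R_n,bearing = 1·280.3 + 4·368.6 = 1755 kN → 0.75 × 1755 = 1320 kN.
Bolt shear governs: 796 kN.

796 kN (bolt shear governs)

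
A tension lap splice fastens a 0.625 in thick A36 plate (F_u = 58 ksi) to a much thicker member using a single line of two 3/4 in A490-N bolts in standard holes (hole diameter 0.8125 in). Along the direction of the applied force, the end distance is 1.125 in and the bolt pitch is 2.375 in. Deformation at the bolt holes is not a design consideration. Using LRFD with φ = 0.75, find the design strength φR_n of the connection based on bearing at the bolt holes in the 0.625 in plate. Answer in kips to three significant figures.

90.5 kips

Per bolt r_n = 1.5 l_c t F_u ≤ 3.0 d t F_u; upper limit = 3.0 × 0.75 × 0.625 × 58 = 81.56 kips.
Edge bolt: l_c = 1.125 − 0.8125/2 = 0.7188 in → 1.5 × 0.7188 × 0.625 × 58 = 39.08 → r_n = 39.08 kips.
Interior bolts: l_c = 2.375 − 0.8125 = 1.562 in → 1.5 × 1.562 × 0.625 × 58 = 84.96 → r_n = 81.56 kips.
R_n = 1 × 39.08 + 1 × 81.56 = 120.6 kips.
Design strength φR_n = 0.75 × 120.6 = 90.5 kips.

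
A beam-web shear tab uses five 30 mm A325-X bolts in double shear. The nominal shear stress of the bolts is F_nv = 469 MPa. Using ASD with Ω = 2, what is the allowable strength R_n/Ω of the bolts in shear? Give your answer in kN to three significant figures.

A_b = π × 30² / 4 = 706.9 mm².
R_n = F_nv · A_b · n · n_s = 469 × 706.9 × 5 × 2 / 1000 = 3315 kN.
Allowable strength R_n/Ω = 3315 / 2 = 1660 kN.

1660 kN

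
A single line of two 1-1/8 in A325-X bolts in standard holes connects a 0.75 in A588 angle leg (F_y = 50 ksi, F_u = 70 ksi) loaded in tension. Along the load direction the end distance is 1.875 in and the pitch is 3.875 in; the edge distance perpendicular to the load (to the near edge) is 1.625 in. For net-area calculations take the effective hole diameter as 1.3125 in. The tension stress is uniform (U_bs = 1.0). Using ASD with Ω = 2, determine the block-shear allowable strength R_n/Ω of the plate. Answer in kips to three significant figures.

85 kips

Shear plane L_v = 1.875 + 1·3.875 = 5.75 in; A_gv = 5.75 × 0.75 = 4.312 in².
A_nv = (5.75 − 1.5·1.3125) × 0.75 = 2.836 in².
A_nt = (1.625 − 0.5·1.3125) × 0.75 = 0.7266 in².
0.6 F_u A_nv = 119.1 kips; 0.6 F_y A_gv = 129.4 kips → shear rupture governs the shear term.
R_n = 119.1 + 1.0 × 70 × 0.7266 = 170 kips.
Allowable strength R_n/Ω = 170 / 2 = 85 kips.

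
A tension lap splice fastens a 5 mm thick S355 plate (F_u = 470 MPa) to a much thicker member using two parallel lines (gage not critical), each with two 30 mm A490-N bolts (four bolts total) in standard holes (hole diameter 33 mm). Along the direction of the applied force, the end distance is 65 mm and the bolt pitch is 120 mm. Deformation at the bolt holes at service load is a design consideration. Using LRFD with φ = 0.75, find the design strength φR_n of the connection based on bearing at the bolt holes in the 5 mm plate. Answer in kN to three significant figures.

459 kN

Per bolt r_n = 1.2 l_c t F_u ≤ 2.4 d t F_u; upper limit = 2.4 × 30 × 5 × 470 / 1000 = 169.2 kN.
Edge bolt: l_c = 65 − 33/2 = 48.5 mm → 1.2 × 48.5 × 5 × 470 / 1000 = 136.8 → r_n = 136.8 kN.
Interior bolts: l_c = 120 − 33 = 87 mm → 1.2 × 87 × 5 × 470 / 1000 = 245.3 → r_n = 169.2 kN.
R_n = 2 × 136.8 + 2 × 169.2 = 611.9 kN.
Design strength φR_n = 0.75 × 611.9 = 459 kN.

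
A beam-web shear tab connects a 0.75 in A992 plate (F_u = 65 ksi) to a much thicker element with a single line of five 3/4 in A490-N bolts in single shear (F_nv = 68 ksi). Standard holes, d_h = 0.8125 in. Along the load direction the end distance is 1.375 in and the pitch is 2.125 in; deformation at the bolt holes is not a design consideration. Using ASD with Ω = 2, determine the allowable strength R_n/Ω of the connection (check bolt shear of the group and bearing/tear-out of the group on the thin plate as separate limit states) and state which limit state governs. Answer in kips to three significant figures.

Bolt shear: A_b = π·0.75²/4 = 0.4418 in²; R_n = 68 × 0.4418 × 5 × 1 = 150.2 kips → 150.2 / 2 = 75.1 kips.
Bearing (1.5 l_c t F_u ≤ 3.0 d t F_u): upper limit = 3.0·0.75·0.75·65 = 109.7 kips.
  Edge l_c = 1.375 − 0.8125/2 = 0.9688 → r_n = 70.84 kips; interior l_c = 2.125 − 0.8125 = 1.312 → r_n = 95.98 kips.
  R_n,bearing = 1·70.84 + 4·95.98 = 454.7 kips → 454.7 / 2 = 227 kips.
Bolt shear governs: 75.1 kips.

75.1 kips (bolt shear governs)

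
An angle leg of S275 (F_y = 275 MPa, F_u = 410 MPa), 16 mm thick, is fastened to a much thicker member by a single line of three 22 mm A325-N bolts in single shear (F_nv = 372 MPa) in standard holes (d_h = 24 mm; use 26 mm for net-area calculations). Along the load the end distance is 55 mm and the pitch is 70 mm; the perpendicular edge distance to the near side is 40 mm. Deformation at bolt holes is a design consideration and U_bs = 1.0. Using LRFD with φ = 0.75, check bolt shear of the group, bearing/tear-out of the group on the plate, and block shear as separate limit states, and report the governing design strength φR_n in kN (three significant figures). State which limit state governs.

Bolt shear: A_b = π·22²/4 = 380.1 mm²; R_n = 372 × 380.1 × 3 × 1 / 1000 = 424.2 kN → 0.75 × 424.2 = 318 kN.
Bearing: edge l_c = 43, r_n = 338.5 kN; interior l_c = 46, r_n = 346.4 kN; R_n = 338.5 + 2·346.4 = 1031 kN → 773 kN.
Block shear: A_gv = 3120, A_nv = 2080, A_nt = 432 mm²; R_n = min(0.6F_uA_nv, 0.6F_yA_gv) + U_bs·F_u·A_nt = 688.8 kN → 517 kN.
Bolt shear governs: 318 kN.

318 kN (bolt shear governs)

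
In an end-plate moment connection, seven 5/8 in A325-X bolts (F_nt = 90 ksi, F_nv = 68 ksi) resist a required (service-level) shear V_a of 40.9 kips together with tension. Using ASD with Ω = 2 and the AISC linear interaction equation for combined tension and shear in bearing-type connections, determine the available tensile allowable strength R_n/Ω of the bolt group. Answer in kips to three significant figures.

71.5 kips

A_b = π·0.625²/4 = 0.3068 in²; f_rv = 40.9 / (7 × 0.3068) = 19.04 ksi.
F'_nt = 1.3 F_nt − (Ω F_nt / F_nv) f_rv = 1.3·90 − (2·90/68)·19.04 = 66.59 ksi, capped at F_nt → F'_nt = 66.59 ksi.
R_n = F'_nt · A_b · n = 66.59 × 0.3068 × 7 = 143 kips.
Allowable strength R_n/Ω = 143 / 2 = 71.5 kips.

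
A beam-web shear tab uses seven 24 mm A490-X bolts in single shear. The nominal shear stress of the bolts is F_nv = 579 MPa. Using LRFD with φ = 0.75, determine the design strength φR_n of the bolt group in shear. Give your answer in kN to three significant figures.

A_b = π × 24² / 4 = 452.4 mm².
R_n = F_nv · A_b · n · n_s = 579 × 452.4 × 7 × 1 / 1000 = 1834 kN.
Design strength φR_n = 0.75 × 1834 = 1380 kN.

1380 kN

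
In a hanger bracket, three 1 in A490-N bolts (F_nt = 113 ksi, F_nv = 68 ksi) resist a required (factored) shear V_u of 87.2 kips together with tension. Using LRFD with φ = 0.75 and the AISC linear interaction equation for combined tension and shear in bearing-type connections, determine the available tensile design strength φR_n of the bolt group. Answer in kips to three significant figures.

A_b = π·1²/4 = 0.7854 in²; f_rv = 87.2 / (3 × 0.7854) = 37.01 ksi.
F'_nt = 1.3 F_nt − (F_nt / φF_nv) f_rv = 1.3·113 − (113/(0.75·68))·37.01 = 64.9 ksi, capped at F_nt → F'_nt = 64.9 ksi.
R_n = F'_nt · A_b · n = 64.9 × 0.7854 × 3 = 152.9 kips.
Design strength φR_n = 0.75 × 152.9 = 115 kips.

115 kips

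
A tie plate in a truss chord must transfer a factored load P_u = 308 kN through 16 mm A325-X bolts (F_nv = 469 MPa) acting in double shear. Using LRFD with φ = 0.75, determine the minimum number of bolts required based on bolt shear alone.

3 bolts

A_b = π·16²/4 = 201.1 mm².
Per-bolt design strength φR_n = 0.75 × 469 × 201.1 × 2 / 1000 = 141.4 kN.
n ≥ 308 / 141.4 = 2.177 → use 3 bolts.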